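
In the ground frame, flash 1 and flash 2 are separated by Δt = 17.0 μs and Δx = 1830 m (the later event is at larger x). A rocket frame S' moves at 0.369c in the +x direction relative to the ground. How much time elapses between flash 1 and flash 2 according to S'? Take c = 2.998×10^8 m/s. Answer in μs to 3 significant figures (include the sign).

Δt' ≈ 15.9 μs

γ = 1/√(1 − 0.369²) = 1.0759
Δt' = γ(Δt − vΔx/c²) = 1.0759 × (17.0 μs − 0.369×1830 m / (2.998×10^8 m/s))
= 1.0759 × (14.748 μs) = 15.9 μs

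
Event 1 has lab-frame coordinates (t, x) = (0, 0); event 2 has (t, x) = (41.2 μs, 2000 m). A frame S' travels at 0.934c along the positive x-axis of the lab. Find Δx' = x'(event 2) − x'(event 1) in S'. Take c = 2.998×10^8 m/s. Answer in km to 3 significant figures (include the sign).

Δx' ≈ -26.7 km

γ = 1/√(1 − 0.934²) = 2.7990
Δx' = γ(Δx − vΔt) = 2.7990 × (2000 m − 0.934×(2.998×10^8 m/s)×41.2×10^-6 s)
= 2.7990 × (-9536.5 m) = -26.7 km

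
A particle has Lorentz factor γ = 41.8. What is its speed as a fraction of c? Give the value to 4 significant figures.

β = √(1 − 1/γ²) = √(1 − 1/41.8²) = √(0.999428) = 0.9997

β ≈ 0.9997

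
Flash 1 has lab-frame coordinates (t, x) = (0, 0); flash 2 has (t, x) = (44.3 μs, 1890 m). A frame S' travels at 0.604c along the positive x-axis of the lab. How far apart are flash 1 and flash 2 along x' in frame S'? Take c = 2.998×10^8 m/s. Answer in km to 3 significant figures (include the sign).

γ = 1/√(1 − 0.604²) = 1.2547
Δx' = γ(Δx − vΔt) = 1.2547 × (1890 m − 0.604×(2.998×10^8 m/s)×44.3×10^-6 s)
= 1.2547 × (-6131.8 m) = -7.69 km

Δx' ≈ -7.69 km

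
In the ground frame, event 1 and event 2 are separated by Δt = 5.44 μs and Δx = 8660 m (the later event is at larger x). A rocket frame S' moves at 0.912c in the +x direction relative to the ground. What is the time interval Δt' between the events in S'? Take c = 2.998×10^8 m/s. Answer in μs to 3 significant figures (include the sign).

Δt' ≈ -51.0 μs

γ = 1/√(1 − 0.912²) = 2.4379
Δt' = γ(Δt − vΔx/c²) = 2.4379 × (5.44 μs − 0.912×8660 m / (2.998×10^8 m/s))
= 2.4379 × (-20.904 μs) = -51.0 μs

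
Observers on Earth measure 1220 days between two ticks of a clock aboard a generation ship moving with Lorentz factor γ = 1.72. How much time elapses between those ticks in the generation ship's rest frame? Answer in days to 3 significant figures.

γ = 1.72 (given)
Proper time: τ₀ = Δt/γ = 1220/1.72 = 709 days

τ₀ ≈ 709 days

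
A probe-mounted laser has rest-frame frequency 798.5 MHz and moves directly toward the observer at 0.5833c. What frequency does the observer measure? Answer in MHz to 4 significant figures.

Relativistic Doppler: f_obs = f_src √((1+β)/(1−β))
= 798.5 × √(1.58330/0.416700) = 798.5 × 1.94926 = 1556 MHz

f_obs ≈ 1556 MHz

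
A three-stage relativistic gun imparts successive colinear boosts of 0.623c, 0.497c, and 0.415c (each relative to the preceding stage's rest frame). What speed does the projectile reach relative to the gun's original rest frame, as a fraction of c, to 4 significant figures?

u ≈ 0.9375c

Compose boost 2: (0.497 + 0.623)/(1 + 0.497×0.623) = 1.120/1.30963 = 0.855203
Compose boost 3: (0.415 + 0.855203)/(1 + 0.415×0.855203) = 1.27020/1.35491 = 0.9375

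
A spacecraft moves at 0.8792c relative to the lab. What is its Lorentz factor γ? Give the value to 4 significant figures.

γ = 1/√(1 − β²) = 1/√(1 − 0.8792²) = 1/√(0.227007) = 2.099

γ ≈ 2.099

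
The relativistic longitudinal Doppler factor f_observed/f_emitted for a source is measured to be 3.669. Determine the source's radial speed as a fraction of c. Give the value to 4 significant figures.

f_obs/f_src = √((1+β)/(1−β)) = 3.669  ⇒  (1+β)/(1−β) = 13.4616
β = |1 − D²|/(1 + D²) = |1 − 13.4616|/(1 + 13.4616) = 0.8617

β ≈ 0.8617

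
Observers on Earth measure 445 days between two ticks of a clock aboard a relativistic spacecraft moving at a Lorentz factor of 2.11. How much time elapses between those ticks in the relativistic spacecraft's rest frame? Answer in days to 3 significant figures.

τ₀ ≈ 211 days

γ = 2.11 (given)
Proper time: τ₀ = Δt/γ = 445/2.11 = 211 days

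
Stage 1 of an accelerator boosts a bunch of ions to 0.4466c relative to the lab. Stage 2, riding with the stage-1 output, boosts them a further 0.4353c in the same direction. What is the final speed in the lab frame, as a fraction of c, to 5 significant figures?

u ≈ 0.73836c

Compose boost 2: (0.4353 + 0.4466)/(1 + 0.4353×0.4466) = 0.88190/1.194405 = 0.73836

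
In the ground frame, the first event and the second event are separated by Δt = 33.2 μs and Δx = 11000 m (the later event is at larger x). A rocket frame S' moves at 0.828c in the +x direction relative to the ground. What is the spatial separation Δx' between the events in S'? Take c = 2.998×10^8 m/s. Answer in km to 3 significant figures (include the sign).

γ = 1/√(1 − 0.828²) = 1.7834
Δx' = γ(Δx − vΔt) = 1.7834 × (11000 m − 0.828×(2.998×10^8 m/s)×33.2×10^-6 s)
= 1.7834 × (2758.6 m) = 4.92 km

Δx' ≈ 4.92 km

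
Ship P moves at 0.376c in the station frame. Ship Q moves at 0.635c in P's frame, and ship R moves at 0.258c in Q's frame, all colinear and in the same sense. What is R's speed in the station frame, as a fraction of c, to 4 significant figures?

Compose boost 2: (0.635 + 0.376)/(1 + 0.635×0.376) = 1.011/1.23876 = 0.816139
Compose boost 3: (0.258 + 0.816139)/(1 + 0.258×0.816139) = 1.07414/1.21056 = 0.8873

u ≈ 0.8873c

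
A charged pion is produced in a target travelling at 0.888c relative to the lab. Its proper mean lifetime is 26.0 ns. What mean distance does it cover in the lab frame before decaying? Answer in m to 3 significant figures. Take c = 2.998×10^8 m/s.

γ = 1/√(1 − 0.888²) = 2.1747
Dilated lifetime: Δt = γτ₀ = 2.1747 × 26.0 ns = 56.541 ns
d = vΔt = 0.888c × 56.541 ns = 2.6622×10^8 m/s × 5.6541×10^-8 s = 15.1 m

d ≈ 15.1 m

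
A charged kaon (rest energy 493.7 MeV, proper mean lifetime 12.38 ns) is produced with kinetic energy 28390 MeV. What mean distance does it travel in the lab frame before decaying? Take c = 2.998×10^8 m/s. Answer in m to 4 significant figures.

γ = 1 + K/(m₀c²) = 1 + 28390/493.7 = 58.5046
β = √(1 − 1/γ²) = 0.999854
Dilated lifetime: γτ₀ = 58.5046 × 12.38 ns = 724.286 ns
d = βc·γτ₀ = 0.999854 × (2.998×10^8 m/s) × 7.24286×10^-7 s = 217.1 m

d ≈ 217.1 m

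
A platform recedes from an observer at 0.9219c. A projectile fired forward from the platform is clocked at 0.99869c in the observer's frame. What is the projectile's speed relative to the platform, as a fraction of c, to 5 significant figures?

Inverse velocity addition: u' = (u − v)/(1 − uv/c²)
= (0.99869 − 0.9219)/(1 − 0.99869×0.9219) = 0.076790/0.07930769 = 0.96825

u' ≈ 0.96825c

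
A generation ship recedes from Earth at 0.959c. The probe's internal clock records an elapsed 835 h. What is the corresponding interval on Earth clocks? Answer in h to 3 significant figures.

Δt ≈ 2950 h

γ = 1/√(1 − 0.959²) = 3.5285
Time dilation: Δt = γτ₀ = 3.5285 × 835 h = 2950 h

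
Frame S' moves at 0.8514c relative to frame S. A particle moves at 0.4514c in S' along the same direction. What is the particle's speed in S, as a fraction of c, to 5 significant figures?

u ≈ 0.94111c

Relativistic velocity addition: u = (u' + v)/(1 + u'v/c²)
= (0.4514 + 0.8514)/(1 + 0.4514×0.8514) = 1.3028/1.384322 = 0.94111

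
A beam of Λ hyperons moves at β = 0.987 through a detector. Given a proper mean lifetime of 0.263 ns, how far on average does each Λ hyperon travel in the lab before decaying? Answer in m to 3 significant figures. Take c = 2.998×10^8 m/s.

d ≈ 0.484 m

γ = 1/√(1 − 0.987²) = 6.2220
Dilated lifetime: Δt = γτ₀ = 6.2220 × 0.263 ns = 1.6364 ns
d = vΔt = 0.987c × 1.6364 ns = 2.9590×10^8 m/s × 1.6364×10^-9 s = 0.484 m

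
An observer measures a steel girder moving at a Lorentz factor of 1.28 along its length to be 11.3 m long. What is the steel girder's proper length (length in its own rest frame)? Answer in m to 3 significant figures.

L₀ ≈ 14.5 m

γ = 1.28 (given)
L₀ = γL = 1.28 × 11.3 = 14.5 m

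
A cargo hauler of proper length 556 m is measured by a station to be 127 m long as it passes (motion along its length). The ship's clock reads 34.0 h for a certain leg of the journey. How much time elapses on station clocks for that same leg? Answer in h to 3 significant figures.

Length contraction ⇒ γ = L₀/L = 556/127 = 4.3780
Time dilation: Δt = γτ₀ = 4.3780 × 34.0 h = 149 h

Δt ≈ 149 h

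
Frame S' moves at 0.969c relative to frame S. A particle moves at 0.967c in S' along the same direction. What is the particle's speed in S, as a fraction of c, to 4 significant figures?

u ≈ 0.9995c

Relativistic velocity addition: u = (u' + v)/(1 + u'v/c²)
= (0.967 + 0.969)/(1 + 0.967×0.969) = 1.936/1.93702 = 0.9995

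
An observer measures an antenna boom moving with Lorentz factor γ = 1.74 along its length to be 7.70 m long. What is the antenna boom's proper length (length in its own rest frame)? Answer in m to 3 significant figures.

L₀ ≈ 13.4 m

γ = 1.74 (given)
L₀ = γL = 1.74 × 7.70 = 13.4 m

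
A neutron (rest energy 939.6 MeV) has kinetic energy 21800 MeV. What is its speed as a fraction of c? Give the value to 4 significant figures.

β ≈ 0.9991

γ = 1 + K/(m₀c²) = 1 + 21800/939.6 = 24.2014
β = √(1 − 1/γ²) = 0.9991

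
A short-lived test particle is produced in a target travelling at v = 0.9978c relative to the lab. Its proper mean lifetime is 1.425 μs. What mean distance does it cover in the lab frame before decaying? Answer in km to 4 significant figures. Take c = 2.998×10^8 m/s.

d ≈ 6.430 km

γ = 1/√(1 − 0.9978²) = 15.0839
Dilated lifetime: Δt = γτ₀ = 15.0839 × 1.425 μs = 21.4945 μs
d = vΔt = 0.9978c × 21.4945 μs = 2.99140×10^8 m/s × 2.14945×10^-5 s = 6.430 km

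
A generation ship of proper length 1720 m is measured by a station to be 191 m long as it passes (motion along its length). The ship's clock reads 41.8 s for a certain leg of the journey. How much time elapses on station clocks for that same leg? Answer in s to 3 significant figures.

Δt ≈ 376 s

Length contraction ⇒ γ = L₀/L = 1720/191 = 9.0052
Time dilation: Δt = γτ₀ = 9.0052 × 41.8 s = 376 s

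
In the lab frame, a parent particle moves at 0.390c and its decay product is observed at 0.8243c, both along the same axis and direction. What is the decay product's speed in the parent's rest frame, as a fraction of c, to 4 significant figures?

u' ≈ 0.6401c

Inverse velocity addition: u' = (u − v)/(1 − uv/c²)
= (0.8243 − 0.390)/(1 − 0.8243×0.390) = 0.4343/0.678523 = 0.6401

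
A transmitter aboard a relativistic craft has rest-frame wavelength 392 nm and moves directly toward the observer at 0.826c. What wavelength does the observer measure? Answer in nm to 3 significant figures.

Relativistic Doppler: λ_obs = λ_src √((1−β)/(1+β))
= 392 × √(0.17400/1.8260) = 392 × 0.30869 = 121 nm

λ_obs ≈ 121 nm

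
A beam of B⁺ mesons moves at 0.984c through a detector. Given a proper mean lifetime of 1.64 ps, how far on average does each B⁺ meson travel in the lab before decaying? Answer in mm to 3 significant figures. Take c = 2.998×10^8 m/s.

d ≈ 2.72 mm

γ = 1/√(1 − 0.984²) = 5.6127
Dilated lifetime: Δt = γτ₀ = 5.6127 × 1.64 ps = 9.2048 ps
d = vΔt = 0.984c × 9.2048 ps = 2.9500×10^8 m/s × 9.2048×10^-12 s = 2.72 mm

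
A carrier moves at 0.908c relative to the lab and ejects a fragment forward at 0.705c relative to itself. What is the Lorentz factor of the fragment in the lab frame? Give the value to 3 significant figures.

u_lab = (0.705 + 0.908)/(1 + 0.705×0.908) = 1.613/1.64014 = 0.983453
γ = 1/√(1 − 0.983453²) = 5.52

γ ≈ 5.52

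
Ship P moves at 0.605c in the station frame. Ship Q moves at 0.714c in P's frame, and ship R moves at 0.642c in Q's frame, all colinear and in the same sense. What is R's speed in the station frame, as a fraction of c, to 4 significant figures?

Compose boost 2: (0.714 + 0.605)/(1 + 0.714×0.605) = 1.319/1.43197 = 0.921109
Compose boost 3: (0.642 + 0.921109)/(1 + 0.642×0.921109) = 1.56311/1.59135 = 0.9823

u ≈ 0.9823c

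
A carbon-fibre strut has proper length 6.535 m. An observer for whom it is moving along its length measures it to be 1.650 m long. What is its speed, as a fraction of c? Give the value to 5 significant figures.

γ = L₀/L = 6.535/1.650 = 3.960606
β = √(1 − 1/γ²) = 0.96760

β ≈ 0.96760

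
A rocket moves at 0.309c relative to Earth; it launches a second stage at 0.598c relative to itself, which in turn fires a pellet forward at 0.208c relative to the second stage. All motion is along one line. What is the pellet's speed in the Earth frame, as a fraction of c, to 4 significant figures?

u ≈ 0.8398c

Compose boost 2: (0.598 + 0.309)/(1 + 0.598×0.309) = 0.9070/1.18478 = 0.765542
Compose boost 3: (0.208 + 0.765542)/(1 + 0.208×0.765542) = 0.973542/1.15923 = 0.8398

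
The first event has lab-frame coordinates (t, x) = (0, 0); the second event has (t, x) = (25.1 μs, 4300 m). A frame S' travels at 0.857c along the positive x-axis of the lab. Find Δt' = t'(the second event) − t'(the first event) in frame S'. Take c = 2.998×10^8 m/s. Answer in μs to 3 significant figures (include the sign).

γ = 1/√(1 − 0.857²) = 1.9406
Δt' = γ(Δt − vΔx/c²) = 1.9406 × (25.1 μs − 0.857×4300 m / (2.998×10^8 m/s))
= 1.9406 × (12.808 μs) = 24.9 μs

Δt' ≈ 24.9 μs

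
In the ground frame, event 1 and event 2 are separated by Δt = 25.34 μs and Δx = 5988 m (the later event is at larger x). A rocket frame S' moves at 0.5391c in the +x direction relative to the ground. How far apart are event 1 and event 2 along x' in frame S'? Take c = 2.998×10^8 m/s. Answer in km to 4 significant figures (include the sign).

γ = 1/√(1 − 0.5391²) = 1.18731
Δx' = γ(Δx − vΔt) = 1.18731 × (5988 m − 0.5391×(2.998×10^8 m/s)×25.34×10^-6 s)
= 1.18731 × (1892.49 m) = 2.247 km

Δx' ≈ 2.247 km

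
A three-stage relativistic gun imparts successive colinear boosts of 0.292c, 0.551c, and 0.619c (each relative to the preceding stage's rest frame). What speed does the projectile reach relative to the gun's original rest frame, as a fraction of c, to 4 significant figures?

Compose boost 2: (0.551 + 0.292)/(1 + 0.551×0.292) = 0.8430/1.16089 = 0.726166
Compose boost 3: (0.619 + 0.726166)/(1 + 0.619×0.726166) = 1.34517/1.44950 = 0.9280

u ≈ 0.9280c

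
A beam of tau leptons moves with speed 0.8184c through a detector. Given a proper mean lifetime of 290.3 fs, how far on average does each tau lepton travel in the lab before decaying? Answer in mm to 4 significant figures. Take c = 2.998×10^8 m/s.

γ = 1/√(1 − 0.8184²) = 1.74019
Dilated lifetime: Δt = γτ₀ = 1.74019 × 290.3 fs = 505.178 fs
d = vΔt = 0.8184c × 505.178 fs = 2.45356×10^8 m/s × 5.05178×10^-13 s = 0.1239 mm

d ≈ 0.1239 mm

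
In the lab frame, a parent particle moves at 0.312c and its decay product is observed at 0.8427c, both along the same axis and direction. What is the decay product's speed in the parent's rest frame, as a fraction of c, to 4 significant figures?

Inverse velocity addition: u' = (u − v)/(1 − uv/c²)
= (0.8427 − 0.312)/(1 − 0.8427×0.312) = 0.5307/0.737078 = 0.7200

u' ≈ 0.7200c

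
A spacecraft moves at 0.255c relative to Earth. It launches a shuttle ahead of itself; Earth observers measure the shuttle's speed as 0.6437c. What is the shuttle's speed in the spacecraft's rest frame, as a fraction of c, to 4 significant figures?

u' ≈ 0.4650c

Inverse velocity addition: u' = (u − v)/(1 − uv/c²)
= (0.6437 − 0.255)/(1 − 0.6437×0.255) = 0.3887/0.835857 = 0.4650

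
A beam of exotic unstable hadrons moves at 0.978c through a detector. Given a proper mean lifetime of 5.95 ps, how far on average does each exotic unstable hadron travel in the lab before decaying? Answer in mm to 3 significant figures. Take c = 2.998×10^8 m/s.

γ = 1/√(1 − 0.978²) = 4.7938
Dilated lifetime: Δt = γτ₀ = 4.7938 × 5.95 ps = 28.523 ps
d = vΔt = 0.978c × 28.523 ps = 2.9320×10^8 m/s × 2.8523×10^-11 s = 8.36 mm

d ≈ 8.36 mm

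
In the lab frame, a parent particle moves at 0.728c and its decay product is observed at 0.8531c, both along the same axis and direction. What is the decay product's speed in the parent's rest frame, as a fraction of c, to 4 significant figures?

Inverse velocity addition: u' = (u − v)/(1 − uv/c²)
= (0.8531 − 0.728)/(1 − 0.8531×0.728) = 0.1251/0.378943 = 0.3301

u' ≈ 0.3301c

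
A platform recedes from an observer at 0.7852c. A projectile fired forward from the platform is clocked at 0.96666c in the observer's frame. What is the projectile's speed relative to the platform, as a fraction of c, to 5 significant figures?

u' ≈ 0.75301c

Inverse velocity addition: u' = (u − v)/(1 − uv/c²)
= (0.96666 − 0.7852)/(1 − 0.96666×0.7852) = 0.18146/0.2409786 = 0.75301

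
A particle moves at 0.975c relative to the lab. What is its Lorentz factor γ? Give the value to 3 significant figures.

γ ≈ 4.50

γ = 1/√(1 − β²) = 1/√(1 − 0.975²) = 1/√(0.049375) = 4.50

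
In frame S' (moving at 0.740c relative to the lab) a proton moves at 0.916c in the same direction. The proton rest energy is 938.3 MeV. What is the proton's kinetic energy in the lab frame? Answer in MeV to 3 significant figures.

K ≈ 4900 MeV

u_lab = (0.916 + 0.740)/(1 + 0.916×0.740) = 0.986983
γ = 1/√(1 − 0.986983²) = 6.2180
K = (γ − 1)m₀c² = (6.2180 − 1) × 938.3 = 5.2180 × 938.3 = 4900 MeV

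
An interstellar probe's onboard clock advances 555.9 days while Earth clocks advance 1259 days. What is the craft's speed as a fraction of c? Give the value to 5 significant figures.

β ≈ 0.89724

γ = Δt/τ₀ = 1259/555.9 = 2.264796
β = √(1 − 1/γ²) = √(1 − 1/2.264796²) = 0.89724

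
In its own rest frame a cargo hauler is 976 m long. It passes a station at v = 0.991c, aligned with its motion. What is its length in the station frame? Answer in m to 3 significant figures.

L ≈ 131 m

γ = 1/√(1 − 0.991²) = 7.4704
Length contraction: L = L₀/γ = 976/7.4704 = 131 m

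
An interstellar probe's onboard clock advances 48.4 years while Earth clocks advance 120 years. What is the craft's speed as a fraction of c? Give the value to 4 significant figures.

γ = Δt/τ₀ = 120/48.4 = 2.47934
β = √(1 − 1/γ²) = √(1 − 1/2.47934²) = 0.9151

β ≈ 0.9151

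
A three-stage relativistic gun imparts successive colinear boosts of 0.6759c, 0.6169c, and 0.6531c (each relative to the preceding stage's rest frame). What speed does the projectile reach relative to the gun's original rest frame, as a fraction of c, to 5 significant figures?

u ≈ 0.98095c

Compose boost 2: (0.6169 + 0.6759)/(1 + 0.6169×0.6759) = 1.2928/1.416963 = 0.9123740
Compose boost 3: (0.6531 + 0.9123740)/(1 + 0.6531×0.9123740) = 1.565474/1.595871 = 0.98095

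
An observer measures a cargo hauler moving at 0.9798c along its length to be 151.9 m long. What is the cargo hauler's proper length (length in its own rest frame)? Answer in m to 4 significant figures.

L₀ ≈ 759.6 m

γ = 1/√(1 − 0.9798²) = 5.00050
L₀ = γL = 5.00050 × 151.9 = 759.6 m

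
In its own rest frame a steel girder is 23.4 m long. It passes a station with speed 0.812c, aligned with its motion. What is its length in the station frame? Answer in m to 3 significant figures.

γ = 1/√(1 − 0.812²) = 1.7133
Length contraction: L = L₀/γ = 23.4/1.7133 = 13.7 m

L ≈ 13.7 m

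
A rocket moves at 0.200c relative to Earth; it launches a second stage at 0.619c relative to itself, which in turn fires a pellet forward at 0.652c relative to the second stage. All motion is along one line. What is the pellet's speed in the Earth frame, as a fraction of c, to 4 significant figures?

Compose boost 2: (0.619 + 0.200)/(1 + 0.619×0.200) = 0.8190/1.12380 = 0.728777
Compose boost 3: (0.652 + 0.728777)/(1 + 0.652×0.728777) = 1.38078/1.47516 = 0.9360

u ≈ 0.9360c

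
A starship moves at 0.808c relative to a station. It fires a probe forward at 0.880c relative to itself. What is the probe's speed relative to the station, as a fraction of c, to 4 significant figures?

Relativistic velocity addition: u = (u' + v)/(1 + u'v/c²)
= (0.880 + 0.808)/(1 + 0.880×0.808) = 1.688/1.71104 = 0.9865

u ≈ 0.9865c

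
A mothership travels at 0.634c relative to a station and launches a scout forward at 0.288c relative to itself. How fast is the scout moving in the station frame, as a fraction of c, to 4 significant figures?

u ≈ 0.7796c

Compose boost 2: (0.288 + 0.634)/(1 + 0.288×0.634) = 0.9220/1.18259 = 0.7796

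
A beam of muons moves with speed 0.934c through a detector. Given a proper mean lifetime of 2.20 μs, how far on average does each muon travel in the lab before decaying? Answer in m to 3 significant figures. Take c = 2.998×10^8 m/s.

γ = 1/√(1 − 0.934²) = 2.7990
Dilated lifetime: Δt = γτ₀ = 2.7990 × 2.20 μs = 6.1578 μs
d = vΔt = 0.934c × 6.1578 μs = 2.8001×10^8 m/s × 6.1578×10^-6 s = 1720 m

d ≈ 1720 m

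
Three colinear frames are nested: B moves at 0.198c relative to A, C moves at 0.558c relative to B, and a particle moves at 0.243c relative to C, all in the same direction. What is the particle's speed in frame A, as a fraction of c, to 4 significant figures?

u ≈ 0.7927c

Compose boost 2: (0.558 + 0.198)/(1 + 0.558×0.198) = 0.7560/1.11048 = 0.680784
Compose boost 3: (0.243 + 0.680784)/(1 + 0.243×0.680784) = 0.923784/1.16543 = 0.7927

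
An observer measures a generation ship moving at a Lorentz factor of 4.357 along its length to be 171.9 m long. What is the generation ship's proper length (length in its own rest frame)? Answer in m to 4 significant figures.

L₀ ≈ 749.0 m

γ = 4.357 (given)
L₀ = γL = 4.357 × 171.9 = 749.0 m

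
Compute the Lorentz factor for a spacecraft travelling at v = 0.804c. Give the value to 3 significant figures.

γ = 1/√(1 − β²) = 1/√(1 − 0.804²) = 1/√(0.35358) = 1.68

γ ≈ 1.68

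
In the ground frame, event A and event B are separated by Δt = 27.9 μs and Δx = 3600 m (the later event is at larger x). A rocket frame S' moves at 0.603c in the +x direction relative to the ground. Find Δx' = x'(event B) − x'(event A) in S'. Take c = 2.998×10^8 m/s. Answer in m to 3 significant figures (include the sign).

γ = 1/√(1 − 0.603²) = 1.2535
Δx' = γ(Δx − vΔt) = 1.2535 × (3600 m − 0.603×(2.998×10^8 m/s)×27.9×10^-6 s)
= 1.2535 × (-1443.7 m) = -1810 m

Δx' ≈ -1810 m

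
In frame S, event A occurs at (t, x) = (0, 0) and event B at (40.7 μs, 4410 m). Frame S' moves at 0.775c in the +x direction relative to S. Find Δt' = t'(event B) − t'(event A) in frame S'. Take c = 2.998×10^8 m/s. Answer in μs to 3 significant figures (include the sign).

γ = 1/√(1 − 0.775²) = 1.5824
Δt' = γ(Δt − vΔx/c²) = 1.5824 × (40.7 μs − 0.775×4410 m / (2.998×10^8 m/s))
= 1.5824 × (29.300 μs) = 46.4 μs

Δt' ≈ 46.4 μs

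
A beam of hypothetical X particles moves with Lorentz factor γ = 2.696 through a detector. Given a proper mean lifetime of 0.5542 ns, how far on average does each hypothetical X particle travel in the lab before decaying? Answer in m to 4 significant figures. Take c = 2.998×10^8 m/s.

β = √(1 − 1/γ²) = √(1 − 1/2.696²) = 0.928665
Dilated lifetime: Δt = γτ₀ = 2.696 × 0.5542 ns = 1.49412 ns
d = vΔt = 0.928665c × 1.49412 ns = 2.78414×10^8 m/s × 1.49412×10^-9 s = 0.4160 m

d ≈ 0.4160 m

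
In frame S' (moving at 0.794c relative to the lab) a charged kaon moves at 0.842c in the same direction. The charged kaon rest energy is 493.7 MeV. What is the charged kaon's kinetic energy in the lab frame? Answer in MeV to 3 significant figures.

u_lab = (0.842 + 0.794)/(1 + 0.842×0.794) = 0.980493
γ = 1/√(1 − 0.980493²) = 5.0877
K = (γ − 1)m₀c² = (5.0877 − 1) × 493.7 = 4.0877 × 493.7 = 2020 MeV

K ≈ 2020 MeV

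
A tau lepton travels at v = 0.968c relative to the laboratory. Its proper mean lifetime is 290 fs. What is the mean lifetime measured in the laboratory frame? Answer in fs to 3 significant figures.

Δt ≈ 1160 fs

γ = 1/√(1 − 0.968²) = 3.9849
Time dilation: Δt = γτ₀ = 3.9849 × 290 fs = 1160 fs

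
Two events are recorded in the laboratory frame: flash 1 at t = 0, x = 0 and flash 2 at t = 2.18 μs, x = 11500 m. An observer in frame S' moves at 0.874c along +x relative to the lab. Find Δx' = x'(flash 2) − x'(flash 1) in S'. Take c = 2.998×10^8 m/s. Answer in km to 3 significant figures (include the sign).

γ = 1/√(1 − 0.874²) = 2.0579
Δx' = γ(Δx − vΔt) = 2.0579 × (11500 m − 0.874×(2.998×10^8 m/s)×2.18×10^-6 s)
= 2.0579 × (10929 m) = 22.5 km

Δx' ≈ 22.5 km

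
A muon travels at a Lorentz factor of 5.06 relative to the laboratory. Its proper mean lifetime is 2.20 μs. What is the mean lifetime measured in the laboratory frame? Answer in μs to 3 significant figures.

Δt ≈ 11.1 μs

γ = 5.06 (given)
Time dilation: Δt = γτ₀ = 5.06 × 2.20 μs = 11.1 μs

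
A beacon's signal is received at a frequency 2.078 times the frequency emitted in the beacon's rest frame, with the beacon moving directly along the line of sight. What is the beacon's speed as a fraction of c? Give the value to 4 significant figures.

β ≈ 0.6239

f_obs/f_src = √((1+β)/(1−β)) = 2.078  ⇒  (1+β)/(1−β) = 4.31808
β = |1 − D²|/(1 + D²) = |1 − 4.31808|/(1 + 4.31808) = 0.6239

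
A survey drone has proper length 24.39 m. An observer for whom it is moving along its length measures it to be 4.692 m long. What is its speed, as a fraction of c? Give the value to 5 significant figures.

β ≈ 0.98132

γ = L₀/L = 24.39/4.692 = 5.198210
β = √(1 − 1/γ²) = 0.98132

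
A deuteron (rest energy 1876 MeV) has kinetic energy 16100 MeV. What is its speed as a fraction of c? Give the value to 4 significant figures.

β ≈ 0.9945

γ = 1 + K/(m₀c²) = 1 + 16100/1876 = 9.58209
β = √(1 − 1/γ²) = 0.9945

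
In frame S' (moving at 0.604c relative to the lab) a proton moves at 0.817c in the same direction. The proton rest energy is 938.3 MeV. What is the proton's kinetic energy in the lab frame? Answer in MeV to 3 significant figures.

u_lab = (0.817 + 0.604)/(1 + 0.817×0.604) = 0.951477
γ = 1/√(1 − 0.951477²) = 3.2497
K = (γ − 1)m₀c² = (3.2497 − 1) × 938.3 = 2.2497 × 938.3 = 2110 MeV

K ≈ 2110 MeV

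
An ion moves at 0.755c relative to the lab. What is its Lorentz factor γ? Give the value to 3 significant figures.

γ = 1/√(1 − β²) = 1/√(1 − 0.755²) = 1/√(0.42997) = 1.53

γ ≈ 1.53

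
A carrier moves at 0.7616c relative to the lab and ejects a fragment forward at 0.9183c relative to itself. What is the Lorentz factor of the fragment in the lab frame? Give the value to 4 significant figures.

γ ≈ 6.624

u_lab = (0.9183 + 0.7616)/(1 + 0.9183×0.7616) = 1.6799/1.699377 = 0.9885386
γ = 1/√(1 − 0.9885386²) = 6.624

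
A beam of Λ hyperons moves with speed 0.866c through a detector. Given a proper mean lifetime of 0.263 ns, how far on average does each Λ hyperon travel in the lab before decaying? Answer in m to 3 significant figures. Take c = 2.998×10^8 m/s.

d ≈ 0.137 m

γ = 1/√(1 − 0.866²) = 1.9998
Dilated lifetime: Δt = γτ₀ = 1.9998 × 0.263 ns = 0.52595 ns
d = vΔt = 0.866c × 0.52595 ns = 2.5963×10^8 m/s × 5.2595×10^-10 s = 0.137 m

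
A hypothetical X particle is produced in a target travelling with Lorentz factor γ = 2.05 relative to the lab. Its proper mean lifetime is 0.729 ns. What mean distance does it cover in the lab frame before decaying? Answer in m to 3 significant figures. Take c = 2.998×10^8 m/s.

d ≈ 0.391 m

β = √(1 − 1/γ²) = √(1 − 1/2.05²) = 0.87295
Dilated lifetime: Δt = γτ₀ = 2.05 × 0.729 ns = 1.4944 ns
d = vΔt = 0.87295c × 1.4944 ns = 2.6171×10^8 m/s × 1.4944×10^-9 s = 0.391 m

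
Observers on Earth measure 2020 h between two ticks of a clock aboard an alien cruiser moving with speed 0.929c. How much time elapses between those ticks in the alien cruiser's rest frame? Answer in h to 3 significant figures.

τ₀ ≈ 748 h

γ = 1/√(1 − 0.929²) = 2.7021
Proper time: τ₀ = Δt/γ = 2020/2.7021 = 748 h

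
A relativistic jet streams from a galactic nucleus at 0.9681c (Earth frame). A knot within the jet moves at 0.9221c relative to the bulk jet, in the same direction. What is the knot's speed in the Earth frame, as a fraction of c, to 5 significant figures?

u ≈ 0.99869c

Relativistic velocity addition: u = (u' + v)/(1 + u'v/c²)
= (0.9221 + 0.9681)/(1 + 0.9221×0.9681) = 1.8902/1.892685 = 0.99869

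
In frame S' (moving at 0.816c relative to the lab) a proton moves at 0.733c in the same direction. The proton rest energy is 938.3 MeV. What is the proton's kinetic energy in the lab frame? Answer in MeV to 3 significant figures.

u_lab = (0.733 + 0.816)/(1 + 0.733×0.816) = 0.969259
γ = 1/√(1 − 0.969259²) = 4.0643
K = (γ − 1)m₀c² = (4.0643 − 1) × 938.3 = 3.0643 × 938.3 = 2880 MeV

K ≈ 2880 MeV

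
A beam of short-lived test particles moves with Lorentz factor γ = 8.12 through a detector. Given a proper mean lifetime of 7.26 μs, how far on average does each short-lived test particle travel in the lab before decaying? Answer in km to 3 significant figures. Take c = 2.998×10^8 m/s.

β = √(1 − 1/γ²) = √(1 − 1/8.12²) = 0.99239
Dilated lifetime: Δt = γτ₀ = 8.12 × 7.26 μs = 58.951 μs
d = vΔt = 0.99239c × 58.951 μs = 2.9752×10^8 m/s × 5.8951×10^-5 s = 17.5 km

d ≈ 17.5 km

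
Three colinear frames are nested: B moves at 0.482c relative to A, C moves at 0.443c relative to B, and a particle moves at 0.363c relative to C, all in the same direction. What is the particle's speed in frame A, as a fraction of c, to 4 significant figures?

Compose boost 2: (0.443 + 0.482)/(1 + 0.443×0.482) = 0.9250/1.21353 = 0.762242
Compose boost 3: (0.363 + 0.762242)/(1 + 0.363×0.762242) = 1.12524/1.27669 = 0.8814

u ≈ 0.8814c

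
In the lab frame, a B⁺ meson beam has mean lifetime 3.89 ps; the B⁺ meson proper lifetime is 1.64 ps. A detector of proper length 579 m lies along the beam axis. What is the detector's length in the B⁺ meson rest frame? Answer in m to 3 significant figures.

Time dilation ⇒ γ = Δt/τ₀ = 3.89/1.64 = 2.3720
Length contraction: L = L₀/γ = 579/2.3720 = 244 m

L ≈ 244 m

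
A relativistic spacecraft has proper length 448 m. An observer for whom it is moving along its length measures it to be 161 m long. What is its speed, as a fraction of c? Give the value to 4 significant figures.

γ = L₀/L = 448/161 = 2.78261
β = √(1 − 1/γ²) = 0.9332

β ≈ 0.9332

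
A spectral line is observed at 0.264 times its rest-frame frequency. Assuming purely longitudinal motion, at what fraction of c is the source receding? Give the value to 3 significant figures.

β ≈ 0.870

f_obs/f_src = √((1−β)/(1+β)) = 0.264  ⇒  (1−β)/(1+β) = 0.069696
β = |1 − D²|/(1 + D²) = |1 − 0.069696|/(1 + 0.069696) = 0.870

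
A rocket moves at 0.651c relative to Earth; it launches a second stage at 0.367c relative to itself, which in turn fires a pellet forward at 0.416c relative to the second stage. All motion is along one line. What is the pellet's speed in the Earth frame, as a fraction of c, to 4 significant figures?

Compose boost 2: (0.367 + 0.651)/(1 + 0.367×0.651) = 1.018/1.23892 = 0.821685
Compose boost 3: (0.416 + 0.821685)/(1 + 0.416×0.821685) = 1.23769/1.34182 = 0.9224

u ≈ 0.9224c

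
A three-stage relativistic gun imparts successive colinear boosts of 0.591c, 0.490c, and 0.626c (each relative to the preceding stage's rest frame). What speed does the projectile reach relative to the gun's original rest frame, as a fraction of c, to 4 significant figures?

Compose boost 2: (0.490 + 0.591)/(1 + 0.490×0.591) = 1.081/1.28959 = 0.838251
Compose boost 3: (0.626 + 0.838251)/(1 + 0.626×0.838251) = 1.46425/1.52475 = 0.9603

u ≈ 0.9603c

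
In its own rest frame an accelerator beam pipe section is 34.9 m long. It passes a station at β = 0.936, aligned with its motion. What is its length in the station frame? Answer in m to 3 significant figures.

γ = 1/√(1 − 0.936²) = 2.8409
Length contraction: L = L₀/γ = 34.9/2.8409 = 12.3 m

L ≈ 12.3 m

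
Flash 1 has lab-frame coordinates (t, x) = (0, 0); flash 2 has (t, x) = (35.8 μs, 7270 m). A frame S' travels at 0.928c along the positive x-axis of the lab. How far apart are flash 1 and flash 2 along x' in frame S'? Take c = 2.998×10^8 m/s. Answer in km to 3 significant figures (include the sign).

Δx' ≈ -7.22 km

γ = 1/√(1 − 0.928²) = 2.6840
Δx' = γ(Δx − vΔt) = 2.6840 × (7270 m − 0.928×(2.998×10^8 m/s)×35.8×10^-6 s)
= 2.6840 × (-2690.1 m) = -7.22 km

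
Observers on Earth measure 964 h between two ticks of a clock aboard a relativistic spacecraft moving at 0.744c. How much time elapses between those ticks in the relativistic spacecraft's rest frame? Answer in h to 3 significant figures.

τ₀ ≈ 644 h

γ = 1/√(1 − 0.744²) = 1.4966
Proper time: τ₀ = Δt/γ = 964/1.4966 = 644 h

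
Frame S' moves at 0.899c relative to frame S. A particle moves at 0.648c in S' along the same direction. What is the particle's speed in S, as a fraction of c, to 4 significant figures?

Relativistic velocity addition: u = (u' + v)/(1 + u'v/c²)
= (0.648 + 0.899)/(1 + 0.648×0.899) = 1.547/1.58255 = 0.9775

u ≈ 0.9775c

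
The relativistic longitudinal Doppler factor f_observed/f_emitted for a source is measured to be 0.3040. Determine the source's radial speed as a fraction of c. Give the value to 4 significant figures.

f_obs/f_src = √((1−β)/(1+β)) = 0.3040  ⇒  (1−β)/(1+β) = 0.0924160
β = |1 − D²|/(1 + D²) = |1 − 0.0924160|/(1 + 0.0924160) = 0.8308

β ≈ 0.8308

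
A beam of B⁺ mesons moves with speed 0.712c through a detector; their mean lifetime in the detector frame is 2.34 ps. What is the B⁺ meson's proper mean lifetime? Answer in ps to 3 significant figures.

γ = 1/√(1 − 0.712²) = 1.4241
Proper time: τ₀ = Δt/γ = 2.34/1.4241 = 1.64 ps

τ₀ ≈ 1.64 ps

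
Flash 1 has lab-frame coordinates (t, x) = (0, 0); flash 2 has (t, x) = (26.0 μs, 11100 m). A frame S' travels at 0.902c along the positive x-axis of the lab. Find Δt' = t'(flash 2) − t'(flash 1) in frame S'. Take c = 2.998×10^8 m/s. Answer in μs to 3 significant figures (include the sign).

γ = 1/√(1 − 0.902²) = 2.3162
Δt' = γ(Δt − vΔx/c²) = 2.3162 × (26.0 μs − 0.902×11100 m / (2.998×10^8 m/s))
= 2.3162 × (-7.3963 μs) = -17.1 μs

Δt' ≈ -17.1 μs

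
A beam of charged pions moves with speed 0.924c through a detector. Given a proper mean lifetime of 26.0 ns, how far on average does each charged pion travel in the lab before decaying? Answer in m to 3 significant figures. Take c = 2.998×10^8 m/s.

d ≈ 18.8 m

γ = 1/√(1 − 0.924²) = 2.6151
Dilated lifetime: Δt = γτ₀ = 2.6151 × 26.0 ns = 67.993 ns
d = vΔt = 0.924c × 67.993 ns = 2.7702×10^8 m/s × 6.7993×10^-8 s = 18.8 m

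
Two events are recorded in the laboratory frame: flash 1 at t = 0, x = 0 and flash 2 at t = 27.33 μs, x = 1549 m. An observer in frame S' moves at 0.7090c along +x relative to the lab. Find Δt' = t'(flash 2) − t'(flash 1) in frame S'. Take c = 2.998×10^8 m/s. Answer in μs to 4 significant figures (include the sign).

Δt' ≈ 33.56 μs

γ = 1/√(1 − 0.7090²) = 1.41802
Δt' = γ(Δt − vΔx/c²) = 1.41802 × (27.33 μs − 0.7090×1549 m / (2.998×10^8 m/s))
= 1.41802 × (23.6668 μs) = 33.56 μs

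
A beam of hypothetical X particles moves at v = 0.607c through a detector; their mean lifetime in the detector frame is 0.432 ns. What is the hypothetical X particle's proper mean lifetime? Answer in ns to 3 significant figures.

γ = 1/√(1 − 0.607²) = 1.2583
Proper time: τ₀ = Δt/γ = 0.432/1.2583 = 0.343 ns

τ₀ ≈ 0.343 ns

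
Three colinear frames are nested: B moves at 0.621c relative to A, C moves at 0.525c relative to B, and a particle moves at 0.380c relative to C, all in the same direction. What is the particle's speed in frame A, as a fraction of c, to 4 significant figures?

Compose boost 2: (0.525 + 0.621)/(1 + 0.525×0.621) = 1.146/1.32603 = 0.864237
Compose boost 3: (0.380 + 0.864237)/(1 + 0.380×0.864237) = 1.24424/1.32841 = 0.9366

u ≈ 0.9366c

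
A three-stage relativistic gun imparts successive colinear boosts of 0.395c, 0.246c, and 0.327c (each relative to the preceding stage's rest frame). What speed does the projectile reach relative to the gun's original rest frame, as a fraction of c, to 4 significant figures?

Compose boost 2: (0.246 + 0.395)/(1 + 0.246×0.395) = 0.6410/1.09717 = 0.584230
Compose boost 3: (0.327 + 0.584230)/(1 + 0.327×0.584230) = 0.911230/1.19104 = 0.7651

u ≈ 0.7651c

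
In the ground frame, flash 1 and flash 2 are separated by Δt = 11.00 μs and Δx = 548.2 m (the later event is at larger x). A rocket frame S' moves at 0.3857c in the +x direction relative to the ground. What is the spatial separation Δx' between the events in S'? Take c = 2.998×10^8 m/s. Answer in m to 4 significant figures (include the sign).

Δx' ≈ -784.5 m

γ = 1/√(1 − 0.3857²) = 1.08386
Δx' = γ(Δx − vΔt) = 1.08386 × (548.2 m − 0.3857×(2.998×10^8 m/s)×11.00×10^-6 s)
= 1.08386 × (-723.761 m) = -784.5 m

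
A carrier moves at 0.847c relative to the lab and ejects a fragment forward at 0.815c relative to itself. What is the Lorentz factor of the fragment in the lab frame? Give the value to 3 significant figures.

u_lab = (0.815 + 0.847)/(1 + 0.815×0.847) = 1.662/1.69030 = 0.983255
γ = 1/√(1 − 0.983255²) = 5.49

γ ≈ 5.49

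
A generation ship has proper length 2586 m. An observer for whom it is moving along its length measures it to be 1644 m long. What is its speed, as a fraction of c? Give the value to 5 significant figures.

γ = L₀/L = 2586/1644 = 1.572993
β = √(1 − 1/γ²) = 0.77191

β ≈ 0.77191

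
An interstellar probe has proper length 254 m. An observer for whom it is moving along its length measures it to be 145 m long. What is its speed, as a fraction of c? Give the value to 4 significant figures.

β ≈ 0.8210

γ = L₀/L = 254/145 = 1.75172
β = √(1 − 1/γ²) = 0.8210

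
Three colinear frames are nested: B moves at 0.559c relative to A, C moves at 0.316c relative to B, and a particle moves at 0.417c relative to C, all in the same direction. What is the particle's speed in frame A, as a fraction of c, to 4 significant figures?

Compose boost 2: (0.316 + 0.559)/(1 + 0.316×0.559) = 0.8750/1.17664 = 0.743640
Compose boost 3: (0.417 + 0.743640)/(1 + 0.417×0.743640) = 1.16064/1.31010 = 0.8859

u ≈ 0.8859c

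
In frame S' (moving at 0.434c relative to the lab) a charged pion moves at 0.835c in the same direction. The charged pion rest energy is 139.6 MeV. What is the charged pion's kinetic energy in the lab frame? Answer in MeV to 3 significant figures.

u_lab = (0.835 + 0.434)/(1 + 0.835×0.434) = 0.931451
γ = 1/√(1 − 0.931451²) = 2.7483
K = (γ − 1)m₀c² = (2.7483 − 1) × 139.6 = 1.7483 × 139.6 = 244 MeV

K ≈ 244 MeV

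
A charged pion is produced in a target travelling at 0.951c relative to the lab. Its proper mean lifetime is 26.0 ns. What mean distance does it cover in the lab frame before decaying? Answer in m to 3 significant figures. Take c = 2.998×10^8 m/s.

d ≈ 24.0 m

γ = 1/√(1 − 0.951²) = 3.2342
Dilated lifetime: Δt = γτ₀ = 3.2342 × 26.0 ns = 84.090 ns
d = vΔt = 0.951c × 84.090 ns = 2.8511×10^8 m/s × 8.4090×10^-8 s = 24.0 m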